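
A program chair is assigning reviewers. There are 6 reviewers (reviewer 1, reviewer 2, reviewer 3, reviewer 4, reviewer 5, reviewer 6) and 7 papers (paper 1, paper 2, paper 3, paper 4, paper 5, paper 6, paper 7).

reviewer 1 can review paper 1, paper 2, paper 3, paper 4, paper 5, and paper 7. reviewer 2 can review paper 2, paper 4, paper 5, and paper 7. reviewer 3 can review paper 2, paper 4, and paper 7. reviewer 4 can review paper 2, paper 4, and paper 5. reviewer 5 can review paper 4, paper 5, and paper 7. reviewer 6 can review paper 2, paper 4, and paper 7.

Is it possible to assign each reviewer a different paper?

The set {reviewer 2, reviewer 3, reviewer 4, reviewer 5, reviewer 6} has only 4 neighbours ({paper 2, paper 4, paper 5, paper 7}), so by Hall's theorem at most 5 of the 6 reviewers can be matched.
Hence no matching covers every reviewer.

No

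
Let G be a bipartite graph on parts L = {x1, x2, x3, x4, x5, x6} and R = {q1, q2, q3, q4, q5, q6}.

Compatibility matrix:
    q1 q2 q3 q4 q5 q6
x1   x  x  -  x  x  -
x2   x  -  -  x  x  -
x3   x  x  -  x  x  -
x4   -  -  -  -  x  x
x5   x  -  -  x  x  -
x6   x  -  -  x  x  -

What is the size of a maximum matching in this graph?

One maximum matching: x1-q2, x2-q5, x3-q1, x4-q6, x5-q4.
The set {x1, x2, x3, x5, x6} has only 4 neighbours ({q1, q2, q4, q5}), so by Hall's theorem at most 5 of the 6 left vertices can be matched.

5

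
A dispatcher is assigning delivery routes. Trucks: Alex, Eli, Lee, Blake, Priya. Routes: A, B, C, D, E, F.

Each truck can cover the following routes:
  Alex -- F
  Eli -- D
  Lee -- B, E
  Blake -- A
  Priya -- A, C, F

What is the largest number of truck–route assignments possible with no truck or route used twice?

5

For example, pair Alex–F, Eli–D, Lee–B, Blake–A, Priya–C.
All 5 trucks are matched, so no larger matching exists.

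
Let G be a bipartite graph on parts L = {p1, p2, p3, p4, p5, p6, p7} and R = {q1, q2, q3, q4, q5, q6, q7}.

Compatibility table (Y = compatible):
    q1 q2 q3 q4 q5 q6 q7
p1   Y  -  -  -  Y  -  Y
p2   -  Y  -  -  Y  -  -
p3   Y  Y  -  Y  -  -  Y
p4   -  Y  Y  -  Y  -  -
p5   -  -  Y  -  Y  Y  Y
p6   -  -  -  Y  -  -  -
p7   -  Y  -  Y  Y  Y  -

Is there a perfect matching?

Yes

One maximum matching: p1→q1, p2→q5, p3→q2, p4→q3, p5→q7, p6→q4, p7→q6.
All 7 left vertices are covered.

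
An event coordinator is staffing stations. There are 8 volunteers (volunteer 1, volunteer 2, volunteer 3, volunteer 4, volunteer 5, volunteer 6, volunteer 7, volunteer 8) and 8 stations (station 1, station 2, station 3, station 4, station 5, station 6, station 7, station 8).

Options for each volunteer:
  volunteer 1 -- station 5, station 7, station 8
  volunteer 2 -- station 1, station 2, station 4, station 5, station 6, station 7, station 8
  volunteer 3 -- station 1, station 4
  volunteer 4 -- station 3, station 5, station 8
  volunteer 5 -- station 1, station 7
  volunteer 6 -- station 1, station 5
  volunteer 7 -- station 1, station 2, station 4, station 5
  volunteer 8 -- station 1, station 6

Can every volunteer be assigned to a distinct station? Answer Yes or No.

One maximum matching: volunteer 1→station 8, volunteer 2→station 6, volunteer 3→station 4, volunteer 4→station 3, volunteer 5→station 7, volunteer 6→station 5, volunteer 7→station 2, volunteer 8→station 1.
Every volunteer is matched, so this is a perfect matching.

Yes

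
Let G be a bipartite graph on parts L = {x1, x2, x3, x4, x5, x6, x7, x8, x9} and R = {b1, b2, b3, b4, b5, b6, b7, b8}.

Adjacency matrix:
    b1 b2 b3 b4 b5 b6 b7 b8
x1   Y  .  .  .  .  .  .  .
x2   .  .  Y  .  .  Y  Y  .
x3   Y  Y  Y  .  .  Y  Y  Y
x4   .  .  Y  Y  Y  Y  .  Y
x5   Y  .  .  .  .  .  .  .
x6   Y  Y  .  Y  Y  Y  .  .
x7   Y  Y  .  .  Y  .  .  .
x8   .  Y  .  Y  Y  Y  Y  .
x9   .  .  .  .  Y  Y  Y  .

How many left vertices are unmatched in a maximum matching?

1

For example, pair x1-b1, x2-b3, x3-b7, x4-b8, x6-b4, x7-b2, x8-b6, x9-b5.
The set {x1, x5} has only 1 neighbour ({b1}), so by Hall's theorem at most 8 of the 9 left vertices can be matched.
That matches 8 of the 9, leaving 1 unmatched; no matching can do better.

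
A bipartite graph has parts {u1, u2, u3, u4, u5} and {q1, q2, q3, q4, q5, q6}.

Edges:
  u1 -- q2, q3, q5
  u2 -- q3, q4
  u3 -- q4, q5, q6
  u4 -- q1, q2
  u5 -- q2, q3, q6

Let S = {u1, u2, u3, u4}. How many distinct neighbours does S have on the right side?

6

The union of neighbours of {u1, u2, u3, u4} is {q1, q2, q3, q4, q5, q6}, which has 6 elements.
Since |N(S)| = 6 ≥ |S| = 4, Hall's condition holds for this subset.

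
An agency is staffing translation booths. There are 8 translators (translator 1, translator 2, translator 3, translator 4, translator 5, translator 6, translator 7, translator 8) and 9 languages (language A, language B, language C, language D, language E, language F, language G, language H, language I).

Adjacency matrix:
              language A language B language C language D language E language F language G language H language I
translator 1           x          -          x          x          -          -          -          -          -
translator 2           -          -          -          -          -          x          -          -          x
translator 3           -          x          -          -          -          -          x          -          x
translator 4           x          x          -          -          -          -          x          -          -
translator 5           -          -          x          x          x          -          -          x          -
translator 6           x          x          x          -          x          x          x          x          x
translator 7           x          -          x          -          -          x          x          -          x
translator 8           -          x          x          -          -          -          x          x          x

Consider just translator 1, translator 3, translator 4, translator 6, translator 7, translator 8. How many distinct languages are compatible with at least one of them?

The union of neighbours of {translator 1, translator 3, translator 4, translator 6, translator 7, translator 8} is {language A, language B, language C, language D, language E, language F, language G, language H, language I}, which has 9 elements.
Since |N(S)| = 9 ≥ |S| = 6, Hall's condition holds for this subset.

9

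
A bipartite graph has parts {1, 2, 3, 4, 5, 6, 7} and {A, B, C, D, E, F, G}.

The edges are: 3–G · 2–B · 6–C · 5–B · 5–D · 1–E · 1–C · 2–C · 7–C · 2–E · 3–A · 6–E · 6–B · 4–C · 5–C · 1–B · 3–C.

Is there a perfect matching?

No

The set {1, 2, 4, 6, 7} has only 3 neighbours ({B, C, E}), so by Hall's theorem at most 5 of the 7 left vertices can be matched.
Hence no matching covers every left vertex.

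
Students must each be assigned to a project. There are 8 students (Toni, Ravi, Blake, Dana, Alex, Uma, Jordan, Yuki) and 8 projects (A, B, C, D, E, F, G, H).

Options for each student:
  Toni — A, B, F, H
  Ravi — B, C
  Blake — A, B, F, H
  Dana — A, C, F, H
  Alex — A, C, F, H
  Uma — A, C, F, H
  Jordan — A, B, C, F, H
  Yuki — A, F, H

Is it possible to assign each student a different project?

The set {Toni, Ravi, Blake, Dana, Alex, Uma, Jordan, Yuki} has only 5 neighbours ({A, B, C, F, H}), so by Hall's theorem at most 5 of the 8 students can be matched.
Hence no matching covers every student.

No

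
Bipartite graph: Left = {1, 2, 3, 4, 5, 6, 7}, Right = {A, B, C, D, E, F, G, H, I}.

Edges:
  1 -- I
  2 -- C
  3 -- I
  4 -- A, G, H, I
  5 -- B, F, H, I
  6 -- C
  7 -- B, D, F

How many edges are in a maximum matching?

A valid assignment of size 5: 1–I, 2–C, 4–G, 5–F, 7–B.
The set {1, 2, 3, 6} has only 2 neighbours ({C, I}), so by Hall's theorem at most 5 of the 7 left vertices can be matched.

5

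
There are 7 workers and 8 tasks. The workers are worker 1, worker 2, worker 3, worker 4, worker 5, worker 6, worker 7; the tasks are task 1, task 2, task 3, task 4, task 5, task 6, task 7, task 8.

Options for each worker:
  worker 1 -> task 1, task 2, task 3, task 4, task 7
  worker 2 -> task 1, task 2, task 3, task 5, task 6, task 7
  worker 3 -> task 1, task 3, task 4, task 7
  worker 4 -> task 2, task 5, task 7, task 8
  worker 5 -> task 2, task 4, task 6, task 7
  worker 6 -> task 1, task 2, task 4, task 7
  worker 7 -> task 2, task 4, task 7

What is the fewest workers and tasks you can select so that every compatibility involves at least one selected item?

{worker 1, worker 2, worker 3, worker 4, worker 5, worker 6, worker 7} is a vertex cover of size 7: every edge has an endpoint in this set.
No smaller cover exists because worker 1–task 4, worker 2–task 5, worker 3–task 1, worker 4–task 8, worker 5–task 6, worker 6–task 7, worker 7–task 2 is a matching of size 7, and a cover must include an endpoint of each of these disjoint edges (König's theorem).

7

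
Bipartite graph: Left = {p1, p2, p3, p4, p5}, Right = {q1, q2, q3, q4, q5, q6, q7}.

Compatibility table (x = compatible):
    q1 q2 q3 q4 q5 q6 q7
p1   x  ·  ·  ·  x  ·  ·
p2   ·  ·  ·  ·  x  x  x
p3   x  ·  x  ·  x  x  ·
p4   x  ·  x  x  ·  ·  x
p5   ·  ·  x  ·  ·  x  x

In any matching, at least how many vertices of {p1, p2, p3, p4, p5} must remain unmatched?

0

A valid assignment of size 5: p1-q1, p2-q7, p3-q5, p4-q4, p5-q6.
This saturates every left vertex, so 5 is the maximum.
That matches 5 of the 5, leaving 0 unmatched; no matching can do better.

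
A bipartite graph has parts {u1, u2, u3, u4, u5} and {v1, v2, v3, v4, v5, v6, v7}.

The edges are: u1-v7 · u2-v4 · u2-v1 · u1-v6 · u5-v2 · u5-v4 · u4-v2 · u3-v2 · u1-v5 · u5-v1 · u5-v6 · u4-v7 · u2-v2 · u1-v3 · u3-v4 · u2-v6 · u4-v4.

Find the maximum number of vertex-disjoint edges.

5

For example, pair u1→v6, u2→v1, u3→v4, u4→v7, u5→v2.
All 5 left vertices are matched, so no larger matching exists.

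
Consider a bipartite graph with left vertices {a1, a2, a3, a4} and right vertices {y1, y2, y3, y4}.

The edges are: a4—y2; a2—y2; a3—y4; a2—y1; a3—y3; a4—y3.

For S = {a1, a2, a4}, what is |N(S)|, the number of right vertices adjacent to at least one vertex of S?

3

The union of neighbours of {a1, a2, a4} is {y1, y2, y3}, which has 3 elements.
Since |N(S)| = 3 ≥ |S| = 3, Hall's condition holds for this subset.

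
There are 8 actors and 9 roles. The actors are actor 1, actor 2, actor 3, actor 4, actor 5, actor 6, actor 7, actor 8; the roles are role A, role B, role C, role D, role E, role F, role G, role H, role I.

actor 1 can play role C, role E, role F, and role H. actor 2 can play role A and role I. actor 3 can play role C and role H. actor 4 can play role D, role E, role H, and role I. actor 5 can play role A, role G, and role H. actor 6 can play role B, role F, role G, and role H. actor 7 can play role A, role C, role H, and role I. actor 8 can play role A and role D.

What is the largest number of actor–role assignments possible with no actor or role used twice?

8

A valid assignment of size 8: actor 1-role E, actor 2-role A, actor 3-role C, actor 4-role H, actor 5-role G, actor 6-role F, actor 7-role I, actor 8-role D.
All 8 actors are matched, so no larger matching exists.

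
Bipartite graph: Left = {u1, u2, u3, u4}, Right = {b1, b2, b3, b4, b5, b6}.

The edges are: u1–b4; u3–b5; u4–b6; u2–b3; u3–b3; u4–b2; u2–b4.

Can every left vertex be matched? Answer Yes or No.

Yes

One maximum matching: u1-b4, u2-b3, u3-b5, u4-b6.
All 4 left vertices are covered.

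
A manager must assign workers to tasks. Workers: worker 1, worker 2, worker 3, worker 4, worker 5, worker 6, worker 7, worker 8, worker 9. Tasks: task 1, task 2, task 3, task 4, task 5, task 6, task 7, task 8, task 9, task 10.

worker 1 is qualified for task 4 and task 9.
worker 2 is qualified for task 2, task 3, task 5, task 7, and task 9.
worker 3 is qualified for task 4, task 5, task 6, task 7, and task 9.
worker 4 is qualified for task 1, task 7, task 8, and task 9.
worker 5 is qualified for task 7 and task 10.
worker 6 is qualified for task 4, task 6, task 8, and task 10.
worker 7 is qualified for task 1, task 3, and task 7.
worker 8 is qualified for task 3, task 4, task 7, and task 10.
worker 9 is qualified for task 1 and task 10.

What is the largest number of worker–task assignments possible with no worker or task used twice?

A valid assignment of size 9: worker 1→task 9, worker 2→task 5, worker 3→task 4, worker 4→task 8, worker 5→task 10, worker 6→task 6, worker 7→task 7, worker 8→task 3, worker 9→task 1.
All 9 workers are matched, so no larger matching exists.

9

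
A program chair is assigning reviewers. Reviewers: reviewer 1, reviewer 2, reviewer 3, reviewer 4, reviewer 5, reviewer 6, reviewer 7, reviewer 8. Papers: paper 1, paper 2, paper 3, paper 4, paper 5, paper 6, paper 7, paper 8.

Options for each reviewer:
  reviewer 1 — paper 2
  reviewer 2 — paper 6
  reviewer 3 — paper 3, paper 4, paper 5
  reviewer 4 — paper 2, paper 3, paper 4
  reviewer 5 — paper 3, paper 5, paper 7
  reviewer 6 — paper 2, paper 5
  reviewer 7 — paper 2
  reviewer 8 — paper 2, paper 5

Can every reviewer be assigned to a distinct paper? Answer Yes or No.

No

The set {reviewer 1, reviewer 6, reviewer 7, reviewer 8} has only 2 neighbours ({paper 2, paper 5}), so by Hall's theorem at most 6 of the 8 reviewers can be matched.
Hence no matching covers every reviewer.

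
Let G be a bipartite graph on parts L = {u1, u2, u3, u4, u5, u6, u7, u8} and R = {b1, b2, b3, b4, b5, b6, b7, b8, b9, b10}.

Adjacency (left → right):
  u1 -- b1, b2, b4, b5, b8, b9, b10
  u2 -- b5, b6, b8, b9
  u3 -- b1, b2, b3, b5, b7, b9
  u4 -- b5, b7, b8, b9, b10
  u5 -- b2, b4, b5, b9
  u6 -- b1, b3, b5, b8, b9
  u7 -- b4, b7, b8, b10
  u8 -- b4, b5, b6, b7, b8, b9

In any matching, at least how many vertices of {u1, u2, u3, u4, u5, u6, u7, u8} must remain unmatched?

0

A valid assignment of size 8: u1–b5, u2–b8, u3–b1, u4–b10, u5–b2, u6–b3, u7–b4, u8–b7.
This saturates every left vertex, so 8 is the maximum.
That matches 8 of the 8, leaving 0 unmatched; no matching can do better.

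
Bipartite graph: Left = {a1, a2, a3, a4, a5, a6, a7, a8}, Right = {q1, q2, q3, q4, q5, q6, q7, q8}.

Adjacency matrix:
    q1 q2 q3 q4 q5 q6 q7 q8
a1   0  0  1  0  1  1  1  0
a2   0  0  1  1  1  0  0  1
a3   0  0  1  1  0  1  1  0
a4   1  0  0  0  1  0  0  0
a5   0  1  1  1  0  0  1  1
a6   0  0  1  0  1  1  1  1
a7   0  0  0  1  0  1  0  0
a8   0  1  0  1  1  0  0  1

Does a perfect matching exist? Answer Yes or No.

For example, pair a1-q5, a2-q4, a3-q3, a4-q1, a5-q2, a6-q7, a7-q6, a8-q8.
Every left vertex is matched, so this is a perfect matching.

Yes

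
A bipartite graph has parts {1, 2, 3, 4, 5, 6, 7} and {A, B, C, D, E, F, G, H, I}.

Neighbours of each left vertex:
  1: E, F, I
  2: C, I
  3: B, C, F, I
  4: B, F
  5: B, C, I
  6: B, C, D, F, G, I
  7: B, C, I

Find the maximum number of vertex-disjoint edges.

6

A valid assignment of size 6: 1-E, 2-I, 3-C, 4-F, 5-B, 6-G.
The set {2, 3, 4, 5, 7} has only 4 neighbours ({B, C, F, I}), so by Hall's theorem at most 6 of the 7 left vertices can be matched.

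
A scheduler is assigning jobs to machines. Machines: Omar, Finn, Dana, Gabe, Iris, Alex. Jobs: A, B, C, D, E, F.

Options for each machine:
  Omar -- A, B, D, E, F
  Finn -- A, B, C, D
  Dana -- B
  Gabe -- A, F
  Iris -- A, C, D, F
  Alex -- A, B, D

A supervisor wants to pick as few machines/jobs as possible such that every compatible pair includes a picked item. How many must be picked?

A maximum matching has 6 edges (e.g. Omar–E, Finn–C, Dana–B, Gabe–A, Iris–F, Alex–D).
By König's theorem the minimum vertex cover has the same size. One such cover is {Omar, Finn, Dana, Gabe, Iris, Alex}.

6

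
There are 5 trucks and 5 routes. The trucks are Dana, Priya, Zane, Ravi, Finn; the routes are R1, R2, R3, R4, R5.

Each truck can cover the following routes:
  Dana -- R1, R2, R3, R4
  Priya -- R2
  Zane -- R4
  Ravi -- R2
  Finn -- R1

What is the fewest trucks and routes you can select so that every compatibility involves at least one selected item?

The 4 edges Dana–R3, Priya–R2, Zane–R4, Finn–R1 form a matching, so any vertex cover needs at least 4 vertices (one per matched edge).
Conversely {Dana, Zane, Finn, R2} meets every edge and has exactly 4 vertices, so 4 is optimal.

4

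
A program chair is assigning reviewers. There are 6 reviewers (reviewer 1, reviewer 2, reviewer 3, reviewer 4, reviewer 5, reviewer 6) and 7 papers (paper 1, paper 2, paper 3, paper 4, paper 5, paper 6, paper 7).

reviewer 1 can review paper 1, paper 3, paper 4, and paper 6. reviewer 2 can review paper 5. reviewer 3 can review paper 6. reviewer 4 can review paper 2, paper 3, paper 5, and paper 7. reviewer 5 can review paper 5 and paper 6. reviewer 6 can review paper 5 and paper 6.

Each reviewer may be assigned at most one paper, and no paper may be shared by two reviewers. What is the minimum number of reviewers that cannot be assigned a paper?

2

For example, pair reviewer 1→paper 4, reviewer 2→paper 5, reviewer 3→paper 6, reviewer 4→paper 7.
The set {reviewer 2, reviewer 3, reviewer 5, reviewer 6} has only 2 neighbours ({paper 5, paper 6}), so by Hall's theorem at most 4 of the 6 reviewers can be matched.
That matches 4 of the 6, leaving 2 unmatched; no matching can do better.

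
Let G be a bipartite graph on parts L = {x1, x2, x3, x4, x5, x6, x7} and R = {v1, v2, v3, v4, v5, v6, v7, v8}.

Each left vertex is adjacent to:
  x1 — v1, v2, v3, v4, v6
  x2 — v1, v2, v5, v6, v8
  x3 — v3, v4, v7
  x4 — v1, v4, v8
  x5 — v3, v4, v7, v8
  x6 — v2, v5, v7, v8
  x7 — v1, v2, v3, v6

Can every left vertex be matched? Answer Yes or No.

For example, pair x1→v6, x2→v1, x3→v3, x4→v8, x5→v4, x6→v7, x7→v2.
All 7 left vertices are covered.

Yes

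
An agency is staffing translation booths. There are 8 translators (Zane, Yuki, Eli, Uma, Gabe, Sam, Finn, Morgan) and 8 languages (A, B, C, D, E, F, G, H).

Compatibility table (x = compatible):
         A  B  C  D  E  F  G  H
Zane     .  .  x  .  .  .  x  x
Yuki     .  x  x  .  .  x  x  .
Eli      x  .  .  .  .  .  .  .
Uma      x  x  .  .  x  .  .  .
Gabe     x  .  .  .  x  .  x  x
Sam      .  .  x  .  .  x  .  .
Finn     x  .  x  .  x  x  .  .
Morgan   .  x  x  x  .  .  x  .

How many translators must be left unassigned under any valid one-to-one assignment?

0

One maximum matching: Zane→G, Yuki→F, Eli→A, Uma→B, Gabe→H, Sam→C, Finn→E, Morgan→D.
This saturates every translator, so 8 is the maximum.
That matches 8 of the 8, leaving 0 unmatched; no matching can do better.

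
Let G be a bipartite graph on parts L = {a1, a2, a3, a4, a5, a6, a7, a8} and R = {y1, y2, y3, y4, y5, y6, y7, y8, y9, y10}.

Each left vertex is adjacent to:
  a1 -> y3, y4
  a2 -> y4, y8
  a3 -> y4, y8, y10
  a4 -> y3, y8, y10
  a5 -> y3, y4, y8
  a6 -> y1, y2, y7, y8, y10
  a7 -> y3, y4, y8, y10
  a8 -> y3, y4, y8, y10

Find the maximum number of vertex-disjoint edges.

A valid assignment of size 5: a1→y4, a2→y8, a3→y10, a4→y3, a6→y7.
The set {a1, a2, a3, a4, a5, a7, a8} has only 4 neighbours ({y10, y3, y4, y8}), so by Hall's theorem at most 5 of the 8 left vertices can be matched.

5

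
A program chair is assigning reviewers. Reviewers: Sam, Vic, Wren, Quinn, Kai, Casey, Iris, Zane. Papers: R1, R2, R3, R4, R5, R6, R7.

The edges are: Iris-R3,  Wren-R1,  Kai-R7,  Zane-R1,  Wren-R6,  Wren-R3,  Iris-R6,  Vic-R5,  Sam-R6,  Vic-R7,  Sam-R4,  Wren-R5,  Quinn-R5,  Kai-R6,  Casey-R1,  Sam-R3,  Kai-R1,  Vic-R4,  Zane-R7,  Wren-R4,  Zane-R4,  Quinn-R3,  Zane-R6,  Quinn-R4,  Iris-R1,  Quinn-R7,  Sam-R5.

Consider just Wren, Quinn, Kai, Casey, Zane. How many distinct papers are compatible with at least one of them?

6

The union of neighbours of {Wren, Quinn, Kai, Casey, Zane} is {R1, R3, R4, R5, R6, R7}, which has 6 elements.
Since |N(S)| = 6 ≥ |S| = 5, Hall's condition holds for this subset.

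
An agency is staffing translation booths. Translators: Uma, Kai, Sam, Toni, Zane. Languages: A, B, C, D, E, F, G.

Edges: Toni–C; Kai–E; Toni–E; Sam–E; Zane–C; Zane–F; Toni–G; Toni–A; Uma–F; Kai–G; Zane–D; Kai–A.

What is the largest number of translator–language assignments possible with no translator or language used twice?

5

For example, pair Uma→F, Kai→A, Sam→E, Toni→G, Zane→C.
This saturates every translator, so 5 is the maximum.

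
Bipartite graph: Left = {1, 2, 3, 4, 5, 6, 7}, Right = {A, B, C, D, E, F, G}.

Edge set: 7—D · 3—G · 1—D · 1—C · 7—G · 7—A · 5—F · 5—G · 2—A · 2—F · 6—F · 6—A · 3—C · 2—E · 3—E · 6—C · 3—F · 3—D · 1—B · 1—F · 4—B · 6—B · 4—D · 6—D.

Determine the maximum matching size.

7

For example, pair 1–C, 2–A, 3–E, 4–D, 5–F, 6–B, 7–G.
All 7 left vertices are matched, so no larger matching exists.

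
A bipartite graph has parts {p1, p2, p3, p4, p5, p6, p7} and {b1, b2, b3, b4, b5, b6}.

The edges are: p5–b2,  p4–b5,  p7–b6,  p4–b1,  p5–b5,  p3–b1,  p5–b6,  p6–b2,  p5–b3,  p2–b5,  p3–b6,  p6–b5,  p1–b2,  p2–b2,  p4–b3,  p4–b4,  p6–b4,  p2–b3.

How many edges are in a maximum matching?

6

For example, pair p1–b2, p2–b3, p3–b1, p4–b4, p5–b6, p6–b5.
The set {p1, p2, p3, p4, p5, p6, p7} has only 6 neighbours ({b1, b2, b3, b4, b5, b6}), so by Hall's theorem at most 6 of the 7 left vertices can be matched.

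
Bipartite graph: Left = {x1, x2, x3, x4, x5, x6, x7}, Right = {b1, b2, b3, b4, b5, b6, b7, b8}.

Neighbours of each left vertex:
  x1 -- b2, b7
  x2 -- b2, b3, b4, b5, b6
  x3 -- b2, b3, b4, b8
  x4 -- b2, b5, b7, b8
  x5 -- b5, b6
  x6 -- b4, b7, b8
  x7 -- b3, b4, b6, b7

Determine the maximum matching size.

7

For example, pair x1–b2, x2–b4, x3–b8, x4–b5, x5–b6, x6–b7, x7–b3.
This saturates every left vertex, so 7 is the maximum.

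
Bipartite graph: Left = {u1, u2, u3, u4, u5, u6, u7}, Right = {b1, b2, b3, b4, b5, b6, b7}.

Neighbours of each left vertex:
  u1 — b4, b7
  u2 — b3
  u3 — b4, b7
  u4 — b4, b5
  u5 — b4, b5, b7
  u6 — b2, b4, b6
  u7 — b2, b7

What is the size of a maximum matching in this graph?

For example, pair u1–b4, u2–b3, u3–b7, u4–b5, u6–b6, u7–b2.
The set {u1, u3, u4, u5} has only 3 neighbours ({b4, b5, b7}), so by Hall's theorem at most 6 of the 7 left vertices can be matched.

6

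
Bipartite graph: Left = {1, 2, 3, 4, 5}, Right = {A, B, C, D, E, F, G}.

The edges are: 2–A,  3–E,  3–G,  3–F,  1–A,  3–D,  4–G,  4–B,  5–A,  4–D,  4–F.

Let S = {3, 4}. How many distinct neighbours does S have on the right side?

5

The union of neighbours of {3, 4} is {B, D, E, F, G}, which has 5 elements.
Since |N(S)| = 5 ≥ |S| = 2, Hall's condition holds for this subset.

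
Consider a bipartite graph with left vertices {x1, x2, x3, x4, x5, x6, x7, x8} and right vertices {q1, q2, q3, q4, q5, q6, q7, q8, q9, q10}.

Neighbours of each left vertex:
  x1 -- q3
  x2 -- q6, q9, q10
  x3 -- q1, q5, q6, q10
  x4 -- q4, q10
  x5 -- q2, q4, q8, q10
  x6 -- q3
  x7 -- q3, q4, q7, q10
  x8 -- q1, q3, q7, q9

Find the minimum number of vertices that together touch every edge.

7

A maximum matching has 7 edges (e.g. x1–q3, x2–q9, x3–q6, x4–q10, x5–q8, x7–q4, x8–q7).
By König's theorem the minimum vertex cover has the same size. One such cover is {x2, x3, x4, x5, x7, x8, q3}.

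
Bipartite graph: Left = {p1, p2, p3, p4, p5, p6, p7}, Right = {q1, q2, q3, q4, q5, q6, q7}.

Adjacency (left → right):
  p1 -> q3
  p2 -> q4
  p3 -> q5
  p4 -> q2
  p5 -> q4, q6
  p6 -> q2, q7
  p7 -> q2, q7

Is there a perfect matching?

The set {p4, p6, p7} has only 2 neighbours ({q2, q7}), so by Hall's theorem at most 6 of the 7 left vertices can be matched.
Hence no matching covers every left vertex.

No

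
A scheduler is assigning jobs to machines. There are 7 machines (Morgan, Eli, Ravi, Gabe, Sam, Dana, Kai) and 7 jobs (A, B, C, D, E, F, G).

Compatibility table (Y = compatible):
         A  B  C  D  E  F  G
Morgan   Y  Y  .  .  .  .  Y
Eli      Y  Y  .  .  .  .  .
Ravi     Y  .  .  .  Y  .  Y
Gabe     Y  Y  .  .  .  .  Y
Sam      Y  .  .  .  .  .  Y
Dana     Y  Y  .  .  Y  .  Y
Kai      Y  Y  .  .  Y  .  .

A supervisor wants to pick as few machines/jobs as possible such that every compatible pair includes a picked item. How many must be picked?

A maximum matching has 4 edges (e.g. Morgan–G, Eli–A, Ravi–E, Gabe–B).
By König's theorem the minimum vertex cover has the same size. One such cover is {A, B, E, G}.

4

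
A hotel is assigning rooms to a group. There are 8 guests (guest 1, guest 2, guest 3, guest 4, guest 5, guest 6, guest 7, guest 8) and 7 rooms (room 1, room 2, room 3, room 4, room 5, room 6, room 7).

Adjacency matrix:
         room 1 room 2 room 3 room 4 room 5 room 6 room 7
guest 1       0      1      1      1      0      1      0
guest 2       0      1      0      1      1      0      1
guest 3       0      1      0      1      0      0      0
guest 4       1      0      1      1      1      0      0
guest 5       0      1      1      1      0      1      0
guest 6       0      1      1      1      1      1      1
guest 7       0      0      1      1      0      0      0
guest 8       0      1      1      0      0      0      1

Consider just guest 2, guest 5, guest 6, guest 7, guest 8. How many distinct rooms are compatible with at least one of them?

6

The union of neighbours of {guest 2, guest 5, guest 6, guest 7, guest 8} is {room 2, room 3, room 4, room 5, room 6, room 7}, which has 6 elements.
Since |N(S)| = 6 ≥ |S| = 5, Hall's condition holds for this subset.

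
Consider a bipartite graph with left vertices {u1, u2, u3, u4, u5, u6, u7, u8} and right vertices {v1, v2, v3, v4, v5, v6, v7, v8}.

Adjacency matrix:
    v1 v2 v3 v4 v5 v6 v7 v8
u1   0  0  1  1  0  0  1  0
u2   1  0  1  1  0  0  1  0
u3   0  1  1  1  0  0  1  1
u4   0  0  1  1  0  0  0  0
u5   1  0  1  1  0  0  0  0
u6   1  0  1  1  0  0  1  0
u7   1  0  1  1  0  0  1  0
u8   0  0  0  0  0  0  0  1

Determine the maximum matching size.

For example, pair u1–v4, u2–v7, u3–v2, u4–v3, u5–v1, u8–v8.
The set {u1, u2, u4, u5, u6, u7} has only 4 neighbours ({v1, v3, v4, v7}), so by Hall's theorem at most 6 of the 8 left vertices can be matched.

6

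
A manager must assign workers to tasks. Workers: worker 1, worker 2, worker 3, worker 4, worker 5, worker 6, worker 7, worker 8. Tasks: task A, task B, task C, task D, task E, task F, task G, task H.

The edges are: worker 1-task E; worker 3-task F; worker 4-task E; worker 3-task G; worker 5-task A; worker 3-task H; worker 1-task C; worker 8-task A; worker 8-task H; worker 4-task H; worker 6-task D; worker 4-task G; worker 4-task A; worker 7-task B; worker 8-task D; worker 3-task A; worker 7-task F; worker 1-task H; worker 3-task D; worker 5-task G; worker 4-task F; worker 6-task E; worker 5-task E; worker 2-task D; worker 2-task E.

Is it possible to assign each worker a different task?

A valid assignment of size 8: worker 1–task C, worker 2–task D, worker 3–task H, worker 4–task F, worker 5–task G, worker 6–task E, worker 7–task B, worker 8–task A.
Every worker is matched, so this is a perfect matching.

Yes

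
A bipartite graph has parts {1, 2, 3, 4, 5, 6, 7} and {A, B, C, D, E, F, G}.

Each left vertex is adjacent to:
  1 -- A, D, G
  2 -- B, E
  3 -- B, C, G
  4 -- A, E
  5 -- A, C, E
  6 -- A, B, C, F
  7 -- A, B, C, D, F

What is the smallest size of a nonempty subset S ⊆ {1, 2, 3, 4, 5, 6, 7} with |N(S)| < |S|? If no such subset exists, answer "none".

A matching saturating every left vertex exists, for instance 1→D, 2→B, 3→G, 4→E, 5→C, 6→F, 7→A.
By Hall's marriage theorem, this means |N(S)| ≥ |S| for every subset S, so no violating subset exists.

none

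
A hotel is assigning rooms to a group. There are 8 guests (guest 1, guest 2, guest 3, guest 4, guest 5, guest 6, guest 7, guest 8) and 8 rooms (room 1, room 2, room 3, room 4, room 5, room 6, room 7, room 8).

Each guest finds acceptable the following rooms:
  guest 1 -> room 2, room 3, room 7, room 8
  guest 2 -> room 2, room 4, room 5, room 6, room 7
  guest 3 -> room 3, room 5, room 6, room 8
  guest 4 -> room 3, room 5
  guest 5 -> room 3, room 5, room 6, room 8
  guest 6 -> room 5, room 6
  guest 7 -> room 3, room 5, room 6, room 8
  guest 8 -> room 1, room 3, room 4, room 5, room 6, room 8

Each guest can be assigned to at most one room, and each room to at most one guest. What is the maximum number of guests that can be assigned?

One maximum matching: guest 1–room 7, guest 2–room 2, guest 3–room 8, guest 4–room 5, guest 5–room 3, guest 6–room 6, guest 8–room 4.
The set {guest 3, guest 4, guest 5, guest 6, guest 7} has only 4 neighbours ({room 3, room 5, room 6, room 8}), so by Hall's theorem at most 7 of the 8 guests can be matched.

7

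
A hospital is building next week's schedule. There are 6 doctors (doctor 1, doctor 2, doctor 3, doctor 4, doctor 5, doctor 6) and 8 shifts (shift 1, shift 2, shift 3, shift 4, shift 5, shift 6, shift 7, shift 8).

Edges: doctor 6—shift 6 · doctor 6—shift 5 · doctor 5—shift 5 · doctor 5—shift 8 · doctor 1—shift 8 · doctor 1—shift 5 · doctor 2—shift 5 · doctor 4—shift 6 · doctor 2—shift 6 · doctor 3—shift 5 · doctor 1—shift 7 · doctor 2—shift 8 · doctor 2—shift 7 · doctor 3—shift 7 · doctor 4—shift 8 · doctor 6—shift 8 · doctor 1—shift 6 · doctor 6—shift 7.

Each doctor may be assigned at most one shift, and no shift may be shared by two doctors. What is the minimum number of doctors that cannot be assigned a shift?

One maximum matching: doctor 1-shift 5, doctor 2-shift 8, doctor 3-shift 7, doctor 4-shift 6.
The set {doctor 1, doctor 2, doctor 3, doctor 4, doctor 5, doctor 6} has only 4 neighbours ({shift 5, shift 6, shift 7, shift 8}), so by Hall's theorem at most 4 of the 6 doctors can be matched.
That matches 4 of the 6, leaving 2 unmatched; no matching can do better.

2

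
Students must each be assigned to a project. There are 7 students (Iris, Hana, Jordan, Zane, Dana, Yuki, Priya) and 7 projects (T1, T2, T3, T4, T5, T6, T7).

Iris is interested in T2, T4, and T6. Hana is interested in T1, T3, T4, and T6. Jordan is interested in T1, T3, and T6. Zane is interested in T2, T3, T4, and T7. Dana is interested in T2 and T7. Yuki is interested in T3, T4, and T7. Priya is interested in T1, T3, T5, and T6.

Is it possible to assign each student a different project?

Yes

One maximum matching: Iris-T6, Hana-T4, Jordan-T1, Zane-T3, Dana-T2, Yuki-T7, Priya-T5.
Every student is matched, so this is a perfect matching.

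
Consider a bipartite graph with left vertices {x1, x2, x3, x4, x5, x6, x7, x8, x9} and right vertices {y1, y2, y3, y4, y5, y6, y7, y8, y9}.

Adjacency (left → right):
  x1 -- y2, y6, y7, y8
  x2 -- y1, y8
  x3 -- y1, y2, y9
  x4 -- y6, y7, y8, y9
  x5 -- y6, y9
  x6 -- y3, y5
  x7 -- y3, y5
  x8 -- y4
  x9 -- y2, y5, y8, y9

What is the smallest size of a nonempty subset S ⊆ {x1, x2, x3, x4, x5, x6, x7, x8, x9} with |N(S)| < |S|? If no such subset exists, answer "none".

none

A matching saturating every left vertex exists, for instance x1→y7, x2→y1, x3→y2, x4→y6, x5→y9, x6→y5, x7→y3, x8→y4, x9→y8.
By Hall's marriage theorem, this means |N(S)| ≥ |S| for every subset S, so no violating subset exists.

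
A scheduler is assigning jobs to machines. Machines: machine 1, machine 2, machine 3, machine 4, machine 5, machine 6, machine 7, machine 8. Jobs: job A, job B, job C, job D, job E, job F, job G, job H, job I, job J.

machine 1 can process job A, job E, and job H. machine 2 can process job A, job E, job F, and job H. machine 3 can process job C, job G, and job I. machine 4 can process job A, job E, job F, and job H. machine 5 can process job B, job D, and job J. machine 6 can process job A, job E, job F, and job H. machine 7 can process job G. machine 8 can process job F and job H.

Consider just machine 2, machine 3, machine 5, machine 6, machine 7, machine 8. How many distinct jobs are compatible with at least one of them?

10

The union of neighbours of {machine 2, machine 3, machine 5, machine 6, machine 7, machine 8} is {job A, job B, job C, job D, job E, job F, job G, job H, job I, job J}, which has 10 elements.
Since |N(S)| = 10 ≥ |S| = 6, Hall's condition holds for this subset.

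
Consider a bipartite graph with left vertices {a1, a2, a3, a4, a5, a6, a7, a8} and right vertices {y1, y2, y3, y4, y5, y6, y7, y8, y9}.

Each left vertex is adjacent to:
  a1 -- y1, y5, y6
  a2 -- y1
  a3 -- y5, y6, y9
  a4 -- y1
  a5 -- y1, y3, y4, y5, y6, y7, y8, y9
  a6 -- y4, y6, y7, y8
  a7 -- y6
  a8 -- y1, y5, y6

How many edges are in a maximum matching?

One maximum matching: a1–y5, a2–y1, a3–y9, a5–y7, a6–y8, a7–y6.
The set {a1, a2, a4, a7, a8} has only 3 neighbours ({y1, y5, y6}), so by Hall's theorem at most 6 of the 8 left vertices can be matched.

6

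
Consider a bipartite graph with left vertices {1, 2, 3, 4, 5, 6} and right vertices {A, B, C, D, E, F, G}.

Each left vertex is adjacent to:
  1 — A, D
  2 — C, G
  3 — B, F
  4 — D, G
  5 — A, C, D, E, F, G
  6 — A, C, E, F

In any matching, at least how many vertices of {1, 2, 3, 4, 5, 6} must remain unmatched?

For example, pair 1→A, 2→C, 3→B, 4→D, 5→G, 6→E.
This saturates every left vertex, so 6 is the maximum.
That matches 6 of the 6, leaving 0 unmatched; no matching can do better.

0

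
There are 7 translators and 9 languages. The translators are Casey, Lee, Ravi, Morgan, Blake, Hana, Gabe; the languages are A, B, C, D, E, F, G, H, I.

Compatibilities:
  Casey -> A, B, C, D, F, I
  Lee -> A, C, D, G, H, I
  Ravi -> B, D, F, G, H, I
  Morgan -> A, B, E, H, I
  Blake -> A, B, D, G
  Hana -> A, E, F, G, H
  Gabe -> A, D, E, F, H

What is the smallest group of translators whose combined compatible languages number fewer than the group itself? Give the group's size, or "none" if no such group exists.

A matching saturating every translator exists, for instance Casey→F, Lee→G, Ravi→B, Morgan→H, Blake→D, Hana→E, Gabe→A.
By Hall's marriage theorem, this means |N(S)| ≥ |S| for every subset S, so no violating subset exists.

none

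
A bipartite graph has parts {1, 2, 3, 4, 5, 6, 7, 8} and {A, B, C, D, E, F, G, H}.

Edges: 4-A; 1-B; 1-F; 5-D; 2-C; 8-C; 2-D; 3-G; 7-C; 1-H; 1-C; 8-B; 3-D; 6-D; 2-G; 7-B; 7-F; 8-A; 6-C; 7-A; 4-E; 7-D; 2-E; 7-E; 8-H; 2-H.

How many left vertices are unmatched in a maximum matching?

For example, pair 1-F, 2-H, 3-G, 4-E, 5-D, 6-C, 7-A, 8-B.
All 8 left vertices are matched, so no larger matching exists.
That matches 8 of the 8, leaving 0 unmatched; no matching can do better.

0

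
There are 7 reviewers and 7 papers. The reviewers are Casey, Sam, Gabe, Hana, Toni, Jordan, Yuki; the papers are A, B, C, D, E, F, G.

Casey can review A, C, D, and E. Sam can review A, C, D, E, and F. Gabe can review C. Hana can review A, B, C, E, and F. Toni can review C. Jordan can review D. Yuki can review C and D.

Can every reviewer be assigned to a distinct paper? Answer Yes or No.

The set {Gabe, Toni, Jordan, Yuki} has only 2 neighbours ({C, D}), so by Hall's theorem at most 5 of the 7 reviewers can be matched.
Hence no matching covers every reviewer.

No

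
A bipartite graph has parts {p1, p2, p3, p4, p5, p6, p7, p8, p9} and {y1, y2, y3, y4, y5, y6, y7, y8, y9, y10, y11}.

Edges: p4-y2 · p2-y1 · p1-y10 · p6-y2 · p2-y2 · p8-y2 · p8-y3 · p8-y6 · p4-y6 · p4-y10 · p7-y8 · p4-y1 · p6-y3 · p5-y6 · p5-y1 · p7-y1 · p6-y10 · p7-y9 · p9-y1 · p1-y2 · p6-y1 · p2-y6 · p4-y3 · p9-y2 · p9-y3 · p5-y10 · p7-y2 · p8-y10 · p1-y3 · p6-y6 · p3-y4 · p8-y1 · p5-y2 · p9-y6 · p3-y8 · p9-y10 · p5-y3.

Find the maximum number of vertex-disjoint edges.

7

One maximum matching: p1–y2, p2–y1, p3–y4, p4–y10, p5–y3, p6–y6, p7–y8.
The set {p1, p2, p4, p5, p6, p8, p9} has only 5 neighbours ({y1, y10, y2, y3, y6}), so by Hall's theorem at most 7 of the 9 left vertices can be matched.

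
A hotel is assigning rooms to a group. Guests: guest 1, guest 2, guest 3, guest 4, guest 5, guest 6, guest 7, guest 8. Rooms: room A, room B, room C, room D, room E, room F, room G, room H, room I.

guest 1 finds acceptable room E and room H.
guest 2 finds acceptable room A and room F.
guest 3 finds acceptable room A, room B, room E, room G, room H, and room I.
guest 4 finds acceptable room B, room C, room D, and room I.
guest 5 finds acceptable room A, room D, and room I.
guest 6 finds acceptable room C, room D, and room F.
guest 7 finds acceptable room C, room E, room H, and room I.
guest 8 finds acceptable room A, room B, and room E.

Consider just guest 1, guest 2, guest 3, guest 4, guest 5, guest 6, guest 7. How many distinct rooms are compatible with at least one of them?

9

The union of neighbours of {guest 1, guest 2, guest 3, guest 4, guest 5, guest 6, guest 7} is {room A, room B, room C, room D, room E, room F, room G, room H, room I}, which has 9 elements.
Since |N(S)| = 9 ≥ |S| = 7, Hall's condition holds for this subset.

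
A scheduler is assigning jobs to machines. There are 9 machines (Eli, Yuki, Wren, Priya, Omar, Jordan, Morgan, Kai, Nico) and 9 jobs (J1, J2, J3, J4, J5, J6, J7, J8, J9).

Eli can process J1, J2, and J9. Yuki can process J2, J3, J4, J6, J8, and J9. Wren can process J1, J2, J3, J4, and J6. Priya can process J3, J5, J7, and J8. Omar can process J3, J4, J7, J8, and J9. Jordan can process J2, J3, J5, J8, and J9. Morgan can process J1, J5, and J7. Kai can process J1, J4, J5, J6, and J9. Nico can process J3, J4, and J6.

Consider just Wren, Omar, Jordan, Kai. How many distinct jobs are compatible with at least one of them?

The union of neighbours of {Wren, Omar, Jordan, Kai} is {J1, J2, J3, J4, J5, J6, J7, J8, J9}, which has 9 elements.
Since |N(S)| = 9 ≥ |S| = 4, Hall's condition holds for this subset.

9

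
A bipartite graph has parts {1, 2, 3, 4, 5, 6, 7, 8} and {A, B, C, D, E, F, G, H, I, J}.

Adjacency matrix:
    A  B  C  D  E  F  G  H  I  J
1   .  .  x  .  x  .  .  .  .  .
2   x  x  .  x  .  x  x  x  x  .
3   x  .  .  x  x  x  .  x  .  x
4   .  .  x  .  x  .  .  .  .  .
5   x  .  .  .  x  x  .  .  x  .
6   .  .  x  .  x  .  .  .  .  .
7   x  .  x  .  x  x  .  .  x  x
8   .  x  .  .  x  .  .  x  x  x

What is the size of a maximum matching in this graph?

For example, pair 1→C, 2→G, 3→H, 4→E, 5→I, 7→A, 8→J.
The set {1, 4, 6} has only 2 neighbours ({C, E}), so by Hall's theorem at most 7 of the 8 left vertices can be matched.

7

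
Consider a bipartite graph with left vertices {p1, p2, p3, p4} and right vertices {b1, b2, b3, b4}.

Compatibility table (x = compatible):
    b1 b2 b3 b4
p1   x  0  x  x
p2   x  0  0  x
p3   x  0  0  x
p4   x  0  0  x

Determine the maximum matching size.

3

A valid assignment of size 3: p1–b3, p2–b1, p3–b4.
The set {p2, p3, p4} has only 2 neighbours ({b1, b4}), so by Hall's theorem at most 3 of the 4 left vertices can be matched.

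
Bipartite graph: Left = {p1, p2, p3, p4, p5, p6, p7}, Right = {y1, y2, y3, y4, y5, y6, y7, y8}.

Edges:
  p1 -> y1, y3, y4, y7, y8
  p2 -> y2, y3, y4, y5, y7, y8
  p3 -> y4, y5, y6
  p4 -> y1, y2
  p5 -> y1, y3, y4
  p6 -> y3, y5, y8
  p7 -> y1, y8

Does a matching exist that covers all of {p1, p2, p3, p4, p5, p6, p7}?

Yes

A valid assignment of size 7: p1–y7, p2–y4, p3–y5, p4–y2, p5–y3, p6–y8, p7–y1.
All 7 left vertices are covered.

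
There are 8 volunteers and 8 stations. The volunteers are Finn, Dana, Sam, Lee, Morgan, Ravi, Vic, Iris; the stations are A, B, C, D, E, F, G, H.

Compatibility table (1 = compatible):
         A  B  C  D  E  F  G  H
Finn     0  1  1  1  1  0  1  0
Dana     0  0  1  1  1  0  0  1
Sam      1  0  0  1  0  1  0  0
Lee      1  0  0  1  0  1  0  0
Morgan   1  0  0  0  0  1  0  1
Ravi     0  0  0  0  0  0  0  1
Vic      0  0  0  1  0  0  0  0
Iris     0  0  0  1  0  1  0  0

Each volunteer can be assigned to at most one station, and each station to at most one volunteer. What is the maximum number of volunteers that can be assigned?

6

For example, pair Finn–G, Dana–E, Sam–A, Lee–D, Morgan–F, Ravi–H.
The set {Sam, Lee, Morgan, Ravi, Vic, Iris} has only 4 neighbours ({A, D, F, H}), so by Hall's theorem at most 6 of the 8 volunteers can be matched.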